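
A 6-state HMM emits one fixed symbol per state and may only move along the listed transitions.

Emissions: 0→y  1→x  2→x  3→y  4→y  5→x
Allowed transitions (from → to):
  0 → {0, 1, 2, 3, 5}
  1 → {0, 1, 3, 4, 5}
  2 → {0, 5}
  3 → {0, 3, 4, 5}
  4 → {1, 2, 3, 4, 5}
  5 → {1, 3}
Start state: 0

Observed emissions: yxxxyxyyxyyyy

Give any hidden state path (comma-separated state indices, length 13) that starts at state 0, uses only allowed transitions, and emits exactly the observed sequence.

0,2,5,1,0,1,3,0,2,0,3,4,3

  pos 0: y in {0,3,4}, choose 0; start
  pos 1: x in {1,2,5}, choose 2; 0->2 ok
  pos 2: x in {1,2,5}, choose 5; 2->5 ok
  pos 3: x in {1,2,5}, choose 1; 5->1 ok
  pos 4: y in {0,3,4}, choose 0; 1->0 ok
  pos 5: x in {1,2,5}, choose 1; 0->1 ok
  pos 6: y in {0,3,4}, choose 3; 1->3 ok
  pos 7: y in {0,3,4}, choose 0; 3->0 ok
  pos 8: x in {1,2,5}, choose 2; 0->2 ok
  pos 9: y in {0,3,4}, choose 0; 2->0 ok
  pos 10: y in {0,3,4}, choose 3; 0->3 ok
  pos 11: y in {0,3,4}, choose 4; 3->4 ok
  pos 12: y in {0,3,4}, choose 3; 4->3 ok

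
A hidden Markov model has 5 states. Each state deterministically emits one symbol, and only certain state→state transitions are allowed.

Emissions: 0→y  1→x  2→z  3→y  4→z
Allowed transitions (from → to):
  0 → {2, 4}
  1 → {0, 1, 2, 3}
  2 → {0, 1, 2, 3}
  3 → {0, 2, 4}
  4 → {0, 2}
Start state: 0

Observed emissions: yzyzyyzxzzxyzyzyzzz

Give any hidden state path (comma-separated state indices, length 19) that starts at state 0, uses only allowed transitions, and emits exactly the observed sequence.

0,4,0,2,3,0,2,1,2,2,1,0,4,0,4,0,4,2,2

  [0] y  {0,3}  => 0  start
  [1] z  {2,4}  => 4  0->4 ok
  [2] y  {0,3}  => 0  4->0 ok
  [3] z  {2,4}  => 2  0->2 ok
  [4] y  {0,3}  => 3  2->3 ok
  [5] y  {0,3}  => 0  3->0 ok
  [6] z  {2,4}  => 2  0->2 ok
  [7] x  {1}  => 1  2->1 ok
  [8] z  {2,4}  => 2  1->2 ok
  [9] z  {2,4}  => 2  2->2 ok
  [10] x  {1}  => 1  2->1 ok
  [11] y  {0,3}  => 0  1->0 ok
  [12] z  {2,4}  => 4  0->4 ok
  [13] y  {0,3}  => 0  4->0 ok
  [14] z  {2,4}  => 4  0->4 ok
  [15] y  {0,3}  => 0  4->0 ok
  [16] z  {2,4}  => 4  0->4 ok
  [17] z  {2,4}  => 2  4->2 ok
  [18] z  {2,4}  => 2  2->2 ok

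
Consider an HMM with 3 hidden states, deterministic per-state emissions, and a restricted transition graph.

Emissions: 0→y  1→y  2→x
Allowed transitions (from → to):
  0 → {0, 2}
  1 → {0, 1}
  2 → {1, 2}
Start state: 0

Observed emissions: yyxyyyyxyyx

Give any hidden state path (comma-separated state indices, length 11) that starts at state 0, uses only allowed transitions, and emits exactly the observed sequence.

0,0,2,1,1,0,0,2,1,0,2

  pos 0: y in {0,1}, choose 0; start
  pos 1: y in {0,1}, choose 0; 0->0 ok
  pos 2: x in {2}, choose 2; 0->2 ok
  pos 3: y in {0,1}, choose 1; 2->1 ok
  pos 4: y in {0,1}, choose 1; 1->1 ok
  pos 5: y in {0,1}, choose 0; 1->0 ok
  pos 6: y in {0,1}, choose 0; 0->0 ok
  pos 7: x in {2}, choose 2; 0->2 ok
  pos 8: y in {0,1}, choose 1; 2->1 ok
  pos 9: y in {0,1}, choose 0; 1->0 ok
  pos 10: x in {2}, choose 2; 0->2 ok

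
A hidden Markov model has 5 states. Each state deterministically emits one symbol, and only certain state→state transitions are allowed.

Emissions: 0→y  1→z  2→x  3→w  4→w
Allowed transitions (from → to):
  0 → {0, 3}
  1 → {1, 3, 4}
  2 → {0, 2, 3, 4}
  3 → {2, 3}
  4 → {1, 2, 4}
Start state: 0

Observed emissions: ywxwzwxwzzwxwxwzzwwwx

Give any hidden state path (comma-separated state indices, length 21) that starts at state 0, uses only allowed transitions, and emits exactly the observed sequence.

  [0] y  {0}  => 0  start
  [1] w  {3,4}  => 3  0->3 ok
  [2] x  {2}  => 2  3->2 ok
  [3] w  {3,4}  => 4  2->4 ok
  [4] z  {1}  => 1  4->1 ok
  [5] w  {3,4}  => 3  1->3 ok
  [6] x  {2}  => 2  3->2 ok
  [7] w  {3,4}  => 4  2->4 ok
  [8] z  {1}  => 1  4->1 ok
  [9] z  {1}  => 1  1->1 ok
  [10] w  {3,4}  => 3  1->3 ok
  [11] x  {2}  => 2  3->2 ok
  [12] w  {3,4}  => 3  2->3 ok
  [13] x  {2}  => 2  3->2 ok
  [14] w  {3,4}  => 4  2->4 ok
  [15] z  {1}  => 1  4->1 ok
  [16] z  {1}  => 1  1->1 ok
  [17] w  {3,4}  => 3  1->3 ok
  [18] w  {3,4}  => 3  3->3 ok
  [19] w  {3,4}  => 3  3->3 ok
  [20] x  {2}  => 2  3->2 ok

0,3,2,4,1,3,2,4,1,1,3,2,3,2,4,1,1,3,3,3,2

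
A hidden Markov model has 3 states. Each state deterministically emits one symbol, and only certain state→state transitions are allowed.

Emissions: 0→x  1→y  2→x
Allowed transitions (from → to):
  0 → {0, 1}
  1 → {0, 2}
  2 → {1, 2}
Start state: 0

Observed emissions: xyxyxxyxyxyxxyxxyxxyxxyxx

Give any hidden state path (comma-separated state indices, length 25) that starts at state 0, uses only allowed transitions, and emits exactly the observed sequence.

0,1,2,1,2,2,1,0,1,2,1,2,2,1,0,0,1,2,2,1,0,0,1,0,0

  pos 0: x in {0,2}, choose 0; start
  pos 1: y in {1}, choose 1; 0->1 ok
  pos 2: x in {0,2}, choose 2; 1->2 ok
  pos 3: y in {1}, choose 1; 2->1 ok
  pos 4: x in {0,2}, choose 2; 1->2 ok
  pos 5: x in {0,2}, choose 2; 2->2 ok
  pos 6: y in {1}, choose 1; 2->1 ok
  pos 7: x in {0,2}, choose 0; 1->0 ok
  pos 8: y in {1}, choose 1; 0->1 ok
  pos 9: x in {0,2}, choose 2; 1->2 ok
  pos 10: y in {1}, choose 1; 2->1 ok
  pos 11: x in {0,2}, choose 2; 1->2 ok
  pos 12: x in {0,2}, choose 2; 2->2 ok
  pos 13: y in {1}, choose 1; 2->1 ok
  pos 14: x in {0,2}, choose 0; 1->0 ok
  pos 15: x in {0,2}, choose 0; 0->0 ok
  pos 16: y in {1}, choose 1; 0->1 ok
  pos 17: x in {0,2}, choose 2; 1->2 ok
  pos 18: x in {0,2}, choose 2; 2->2 ok
  pos 19: y in {1}, choose 1; 2->1 ok
  pos 20: x in {0,2}, choose 0; 1->0 ok
  pos 21: x in {0,2}, choose 0; 0->0 ok
  pos 22: y in {1}, choose 1; 0->1 ok
  pos 23: x in {0,2}, choose 0; 1->0 ok
  pos 24: x in {0,2}, choose 0; 0->0 ok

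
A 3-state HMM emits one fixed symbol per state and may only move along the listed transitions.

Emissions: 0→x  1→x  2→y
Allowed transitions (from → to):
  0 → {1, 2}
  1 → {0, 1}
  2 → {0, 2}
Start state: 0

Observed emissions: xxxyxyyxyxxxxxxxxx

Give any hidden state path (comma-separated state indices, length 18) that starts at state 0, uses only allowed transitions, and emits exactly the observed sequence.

  [0] x  {0,1}  => 0  start
  [1] x  {0,1}  => 1  0->1 ok
  [2] x  {0,1}  => 0  1->0 ok
  [3] y  {2}  => 2  0->2 ok
  [4] x  {0,1}  => 0  2->0 ok
  [5] y  {2}  => 2  0->2 ok
  [6] y  {2}  => 2  2->2 ok
  [7] x  {0,1}  => 0  2->0 ok
  [8] y  {2}  => 2  0->2 ok
  [9] x  {0,1}  => 0  2->0 ok
  [10] x  {0,1}  => 1  0->1 ok
  [11] x  {0,1}  => 1  1->1 ok
  [12] x  {0,1}  => 0  1->0 ok
  [13] x  {0,1}  => 1  0->1 ok
  [14] x  {0,1}  => 1  1->1 ok
  [15] x  {0,1}  => 0  1->0 ok
  [16] x  {0,1}  => 1  0->1 ok
  [17] x  {0,1}  => 0  1->0 ok

0,1,0,2,0,2,2,0,2,0,1,1,0,1,1,0,1,0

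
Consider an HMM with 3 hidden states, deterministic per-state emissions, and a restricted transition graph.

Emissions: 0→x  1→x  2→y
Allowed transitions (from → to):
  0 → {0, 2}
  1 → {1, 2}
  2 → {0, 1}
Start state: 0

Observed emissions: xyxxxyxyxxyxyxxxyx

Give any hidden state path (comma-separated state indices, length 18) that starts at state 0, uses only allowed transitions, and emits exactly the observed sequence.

  0: obs=x cand={0,1} pick 0 [start]
  1: obs=y cand={2} pick 2 [0->2 ok]
  2: obs=x cand={0,1} pick 0 [2->0 ok]
  3: obs=x cand={0,1} pick 0 [0->0 ok]
  4: obs=x cand={0,1} pick 0 [0->0 ok]
  5: obs=y cand={2} pick 2 [0->2 ok]
  6: obs=x cand={0,1} pick 1 [2->1 ok]
  7: obs=y cand={2} pick 2 [1->2 ok]
  8: obs=x cand={0,1} pick 1 [2->1 ok]
  9: obs=x cand={0,1} pick 1 [1->1 ok]
  10: obs=y cand={2} pick 2 [1->2 ok]
  11: obs=x cand={0,1} pick 0 [2->0 ok]
  12: obs=y cand={2} pick 2 [0->2 ok]
  13: obs=x cand={0,1} pick 0 [2->0 ok]
  14: obs=x cand={0,1} pick 0 [0->0 ok]
  15: obs=x cand={0,1} pick 0 [0->0 ok]
  16: obs=y cand={2} pick 2 [0->2 ok]
  17: obs=x cand={0,1} pick 1 [2->1 ok]

0,2,0,0,0,2,1,2,1,1,2,0,2,0,0,0,2,1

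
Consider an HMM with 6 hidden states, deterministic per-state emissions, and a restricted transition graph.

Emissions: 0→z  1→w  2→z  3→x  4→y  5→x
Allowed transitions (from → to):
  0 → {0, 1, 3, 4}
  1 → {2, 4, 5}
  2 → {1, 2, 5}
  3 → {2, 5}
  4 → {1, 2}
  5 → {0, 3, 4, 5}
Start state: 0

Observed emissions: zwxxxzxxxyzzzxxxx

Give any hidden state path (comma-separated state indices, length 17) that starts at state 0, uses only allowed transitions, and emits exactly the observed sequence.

  t0 'z' -> {0,2}, take 0 (start)
  t1 'w' -> {1}, take 1 (0->1 ok)
  t2 'x' -> {3,5}, take 5 (1->5 ok)
  t3 'x' -> {3,5}, take 5 (5->5 ok)
  t4 'x' -> {3,5}, take 3 (5->3 ok)
  t5 'z' -> {0,2}, take 2 (3->2 ok)
  t6 'x' -> {3,5}, take 5 (2->5 ok)
  t7 'x' -> {3,5}, take 3 (5->3 ok)
  t8 'x' -> {3,5}, take 5 (3->5 ok)
  t9 'y' -> {4}, take 4 (5->4 ok)
  t10 'z' -> {0,2}, take 2 (4->2 ok)
  t11 'z' -> {0,2}, take 2 (2->2 ok)
  t12 'z' -> {0,2}, take 2 (2->2 ok)
  t13 'x' -> {3,5}, take 5 (2->5 ok)
  t14 'x' -> {3,5}, take 3 (5->3 ok)
  t15 'x' -> {3,5}, take 5 (3->5 ok)
  t16 'x' -> {3,5}, take 5 (5->5 ok)

0,1,5,5,3,2,5,3,5,4,2,2,2,5,3,5,5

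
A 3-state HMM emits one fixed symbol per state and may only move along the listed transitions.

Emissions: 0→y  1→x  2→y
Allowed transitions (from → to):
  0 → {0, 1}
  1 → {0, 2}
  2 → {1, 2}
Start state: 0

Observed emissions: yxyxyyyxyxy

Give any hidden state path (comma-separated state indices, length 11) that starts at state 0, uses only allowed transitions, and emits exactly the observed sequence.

0,1,0,1,2,2,2,1,0,1,2

  [0] y  {0,2}  => 0  start
  [1] x  {1}  => 1  0->1 ok
  [2] y  {0,2}  => 0  1->0 ok
  [3] x  {1}  => 1  0->1 ok
  [4] y  {0,2}  => 2  1->2 ok
  [5] y  {0,2}  => 2  2->2 ok
  [6] y  {0,2}  => 2  2->2 ok
  [7] x  {1}  => 1  2->1 ok
  [8] y  {0,2}  => 0  1->0 ok
  [9] x  {1}  => 1  0->1 ok
  [10] y  {0,2}  => 2  1->2 ok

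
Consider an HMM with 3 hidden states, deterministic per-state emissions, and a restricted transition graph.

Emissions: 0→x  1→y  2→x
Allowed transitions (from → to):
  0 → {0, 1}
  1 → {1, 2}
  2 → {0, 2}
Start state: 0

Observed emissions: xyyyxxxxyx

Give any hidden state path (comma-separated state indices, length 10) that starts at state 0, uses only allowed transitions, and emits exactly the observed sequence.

  pos 0: x in {0,2}, choose 0; start
  pos 1: y in {1}, choose 1; 0->1 ok
  pos 2: y in {1}, choose 1; 1->1 ok
  pos 3: y in {1}, choose 1; 1->1 ok
  pos 4: x in {0,2}, choose 2; 1->2 ok
  pos 5: x in {0,2}, choose 2; 2->2 ok
  pos 6: x in {0,2}, choose 2; 2->2 ok
  pos 7: x in {0,2}, choose 0; 2->0 ok
  pos 8: y in {1}, choose 1; 0->1 ok
  pos 9: x in {0,2}, choose 2; 1->2 ok

0,1,1,1,2,2,2,0,1,2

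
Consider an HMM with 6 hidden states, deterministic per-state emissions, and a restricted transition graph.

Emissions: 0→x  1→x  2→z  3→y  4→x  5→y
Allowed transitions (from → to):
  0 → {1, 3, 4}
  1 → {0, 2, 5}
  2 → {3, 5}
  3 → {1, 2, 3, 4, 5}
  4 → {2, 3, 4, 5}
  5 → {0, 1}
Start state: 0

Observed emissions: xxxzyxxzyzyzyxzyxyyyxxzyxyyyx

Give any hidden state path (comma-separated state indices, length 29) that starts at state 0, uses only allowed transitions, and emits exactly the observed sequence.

  pos 0: x in {0,1,4}, choose 0; start
  pos 1: x in {0,1,4}, choose 4; 0->4 ok
  pos 2: x in {0,1,4}, choose 4; 4->4 ok
  pos 3: z in {2}, choose 2; 4->2 ok
  pos 4: y in {3,5}, choose 5; 2->5 ok
  pos 5: x in {0,1,4}, choose 0; 5->0 ok
  pos 6: x in {0,1,4}, choose 4; 0->4 ok
  pos 7: z in {2}, choose 2; 4->2 ok
  pos 8: y in {3,5}, choose 3; 2->3 ok
  pos 9: z in {2}, choose 2; 3->2 ok
  pos 10: y in {3,5}, choose 3; 2->3 ok
  pos 11: z in {2}, choose 2; 3->2 ok
  pos 12: y in {3,5}, choose 5; 2->5 ok
  pos 13: x in {0,1,4}, choose 1; 5->1 ok
  pos 14: z in {2}, choose 2; 1->2 ok
  pos 15: y in {3,5}, choose 5; 2->5 ok
  pos 16: x in {0,1,4}, choose 0; 5->0 ok
  pos 17: y in {3,5}, choose 3; 0->3 ok
  pos 18: y in {3,5}, choose 3; 3->3 ok
  pos 19: y in {3,5}, choose 5; 3->5 ok
  pos 20: x in {0,1,4}, choose 0; 5->0 ok
  pos 21: x in {0,1,4}, choose 4; 0->4 ok
  pos 22: z in {2}, choose 2; 4->2 ok
  pos 23: y in {3,5}, choose 5; 2->5 ok
  pos 24: x in {0,1,4}, choose 0; 5->0 ok
  pos 25: y in {3,5}, choose 3; 0->3 ok
  pos 26: y in {3,5}, choose 3; 3->3 ok
  pos 27: y in {3,5}, choose 3; 3->3 ok
  pos 28: x in {0,1,4}, choose 1; 3->1 ok

0,4,4,2,5,0,4,2,3,2,3,2,5,1,2,5,0,3,3,5,0,4,2,5,0,3,3,3,1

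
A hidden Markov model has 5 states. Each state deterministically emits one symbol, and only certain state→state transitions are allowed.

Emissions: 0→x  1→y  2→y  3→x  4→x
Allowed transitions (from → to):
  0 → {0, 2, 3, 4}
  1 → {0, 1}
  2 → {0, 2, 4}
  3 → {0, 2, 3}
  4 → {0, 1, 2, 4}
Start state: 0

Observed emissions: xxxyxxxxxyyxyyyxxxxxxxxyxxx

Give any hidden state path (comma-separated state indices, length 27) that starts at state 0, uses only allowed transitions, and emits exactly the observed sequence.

  0: obs=x cand={0,3,4} pick 0 [start]
  1: obs=x cand={0,3,4} pick 4 [0->4 ok]
  2: obs=x cand={0,3,4} pick 4 [4->4 ok]
  3: obs=y cand={1,2} pick 1 [4->1 ok]
  4: obs=x cand={0,3,4} pick 0 [1->0 ok]
  5: obs=x cand={0,3,4} pick 3 [0->3 ok]
  6: obs=x cand={0,3,4} pick 3 [3->3 ok]
  7: obs=x cand={0,3,4} pick 0 [3->0 ok]
  8: obs=x cand={0,3,4} pick 4 [0->4 ok]
  9: obs=y cand={1,2} pick 2 [4->2 ok]
  10: obs=y cand={1,2} pick 2 [2->2 ok]
  11: obs=x cand={0,3,4} pick 4 [2->4 ok]
  12: obs=y cand={1,2} pick 1 [4->1 ok]
  13: obs=y cand={1,2} pick 1 [1->1 ok]
  14: obs=y cand={1,2} pick 1 [1->1 ok]
  15: obs=x cand={0,3,4} pick 0 [1->0 ok]
  16: obs=x cand={0,3,4} pick 3 [0->3 ok]
  17: obs=x cand={0,3,4} pick 3 [3->3 ok]
  18: obs=x cand={0,3,4} pick 0 [3->0 ok]
  19: obs=x cand={0,3,4} pick 0 [0->0 ok]
  20: obs=x cand={0,3,4} pick 4 [0->4 ok]
  21: obs=x cand={0,3,4} pick 4 [4->4 ok]
  22: obs=x cand={0,3,4} pick 4 [4->4 ok]
  23: obs=y cand={1,2} pick 2 [4->2 ok]
  24: obs=x cand={0,3,4} pick 0 [2->0 ok]
  25: obs=x cand={0,3,4} pick 3 [0->3 ok]
  26: obs=x cand={0,3,4} pick 0 [3->0 ok]

0,4,4,1,0,3,3,0,4,2,2,4,1,1,1,0,3,3,0,0,4,4,4,2,0,3,0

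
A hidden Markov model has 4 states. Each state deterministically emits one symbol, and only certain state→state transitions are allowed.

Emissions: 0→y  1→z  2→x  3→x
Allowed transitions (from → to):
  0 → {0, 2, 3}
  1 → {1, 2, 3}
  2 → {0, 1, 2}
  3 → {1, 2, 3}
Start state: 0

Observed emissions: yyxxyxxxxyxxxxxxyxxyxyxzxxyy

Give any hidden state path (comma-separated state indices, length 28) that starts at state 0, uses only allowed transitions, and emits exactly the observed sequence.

  [0] y  {0}  => 0  start
  [1] y  {0}  => 0  0->0 ok
  [2] x  {2,3}  => 2  0->2 ok
  [3] x  {2,3}  => 2  2->2 ok
  [4] y  {0}  => 0  2->0 ok
  [5] x  {2,3}  => 2  0->2 ok
  [6] x  {2,3}  => 2  2->2 ok
  [7] x  {2,3}  => 2  2->2 ok
  [8] x  {2,3}  => 2  2->2 ok
  [9] y  {0}  => 0  2->0 ok
  [10] x  {2,3}  => 3  0->3 ok
  [11] x  {2,3}  => 3  3->3 ok
  [12] x  {2,3}  => 3  3->3 ok
  [13] x  {2,3}  => 2  3->2 ok
  [14] x  {2,3}  => 2  2->2 ok
  [15] x  {2,3}  => 2  2->2 ok
  [16] y  {0}  => 0  2->0 ok
  [17] x  {2,3}  => 2  0->2 ok
  [18] x  {2,3}  => 2  2->2 ok
  [19] y  {0}  => 0  2->0 ok
  [20] x  {2,3}  => 2  0->2 ok
  [21] y  {0}  => 0  2->0 ok
  [22] x  {2,3}  => 3  0->3 ok
  [23] z  {1}  => 1  3->1 ok
  [24] x  {2,3}  => 2  1->2 ok
  [25] x  {2,3}  => 2  2->2 ok
  [26] y  {0}  => 0  2->0 ok
  [27] y  {0}  => 0  0->0 ok

0,0,2,2,0,2,2,2,2,0,3,3,3,2,2,2,0,2,2,0,2,0,3,1,2,2,0,0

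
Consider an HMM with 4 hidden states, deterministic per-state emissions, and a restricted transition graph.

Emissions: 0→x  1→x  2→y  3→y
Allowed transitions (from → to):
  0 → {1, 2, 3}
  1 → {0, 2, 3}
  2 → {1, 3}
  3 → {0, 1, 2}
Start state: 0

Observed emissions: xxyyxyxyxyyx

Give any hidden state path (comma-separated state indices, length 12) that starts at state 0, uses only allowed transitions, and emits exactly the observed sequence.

  pos 0: x in {0,1}, choose 0; start
  pos 1: x in {0,1}, choose 1; 0->1 ok
  pos 2: y in {2,3}, choose 2; 1->2 ok
  pos 3: y in {2,3}, choose 3; 2->3 ok
  pos 4: x in {0,1}, choose 1; 3->1 ok
  pos 5: y in {2,3}, choose 3; 1->3 ok
  pos 6: x in {0,1}, choose 0; 3->0 ok
  pos 7: y in {2,3}, choose 2; 0->2 ok
  pos 8: x in {0,1}, choose 1; 2->1 ok
  pos 9: y in {2,3}, choose 3; 1->3 ok
  pos 10: y in {2,3}, choose 2; 3->2 ok
  pos 11: x in {0,1}, choose 1; 2->1 ok

0,1,2,3,1,3,0,2,1,3,2,1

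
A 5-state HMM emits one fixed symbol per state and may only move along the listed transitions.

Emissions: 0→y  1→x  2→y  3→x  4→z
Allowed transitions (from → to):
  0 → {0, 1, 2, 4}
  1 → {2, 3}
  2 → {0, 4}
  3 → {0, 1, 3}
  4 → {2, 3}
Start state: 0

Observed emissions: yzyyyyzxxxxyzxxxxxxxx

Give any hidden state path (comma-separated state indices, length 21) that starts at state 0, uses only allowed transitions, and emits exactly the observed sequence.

  0: obs=y cand={0,2} pick 0 [start]
  1: obs=z cand={4} pick 4 [0->4 ok]
  2: obs=y cand={0,2} pick 2 [4->2 ok]
  3: obs=y cand={0,2} pick 0 [2->0 ok]
  4: obs=y cand={0,2} pick 0 [0->0 ok]
  5: obs=y cand={0,2} pick 0 [0->0 ok]
  6: obs=z cand={4} pick 4 [0->4 ok]
  7: obs=x cand={1,3} pick 3 [4->3 ok]
  8: obs=x cand={1,3} pick 1 [3->1 ok]
  9: obs=x cand={1,3} pick 3 [1->3 ok]
  10: obs=x cand={1,3} pick 1 [3->1 ok]
  11: obs=y cand={0,2} pick 2 [1->2 ok]
  12: obs=z cand={4} pick 4 [2->4 ok]
  13: obs=x cand={1,3} pick 3 [4->3 ok]
  14: obs=x cand={1,3} pick 3 [3->3 ok]
  15: obs=x cand={1,3} pick 1 [3->1 ok]
  16: obs=x cand={1,3} pick 3 [1->3 ok]
  17: obs=x cand={1,3} pick 3 [3->3 ok]
  18: obs=x cand={1,3} pick 3 [3->3 ok]
  19: obs=x cand={1,3} pick 1 [3->1 ok]
  20: obs=x cand={1,3} pick 3 [1->3 ok]

0,4,2,0,0,0,4,3,1,3,1,2,4,3,3,1,3,3,3,1,3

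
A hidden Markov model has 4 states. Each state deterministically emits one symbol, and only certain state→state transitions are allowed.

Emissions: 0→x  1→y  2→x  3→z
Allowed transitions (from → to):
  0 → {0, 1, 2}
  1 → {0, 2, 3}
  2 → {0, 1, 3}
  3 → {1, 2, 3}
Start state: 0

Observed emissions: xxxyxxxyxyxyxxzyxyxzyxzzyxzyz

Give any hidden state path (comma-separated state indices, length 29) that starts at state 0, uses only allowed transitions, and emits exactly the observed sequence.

  [0] x  {0,2}  => 0  start
  [1] x  {0,2}  => 2  0->2 ok
  [2] x  {0,2}  => 0  2->0 ok
  [3] y  {1}  => 1  0->1 ok
  [4] x  {0,2}  => 2  1->2 ok
  [5] x  {0,2}  => 0  2->0 ok
  [6] x  {0,2}  => 0  0->0 ok
  [7] y  {1}  => 1  0->1 ok
  [8] x  {0,2}  => 2  1->2 ok
  [9] y  {1}  => 1  2->1 ok
  [10] x  {0,2}  => 2  1->2 ok
  [11] y  {1}  => 1  2->1 ok
  [12] x  {0,2}  => 0  1->0 ok
  [13] x  {0,2}  => 2  0->2 ok
  [14] z  {3}  => 3  2->3 ok
  [15] y  {1}  => 1  3->1 ok
  [16] x  {0,2}  => 2  1->2 ok
  [17] y  {1}  => 1  2->1 ok
  [18] x  {0,2}  => 2  1->2 ok
  [19] z  {3}  => 3  2->3 ok
  [20] y  {1}  => 1  3->1 ok
  [21] x  {0,2}  => 2  1->2 ok
  [22] z  {3}  => 3  2->3 ok
  [23] z  {3}  => 3  3->3 ok
  [24] y  {1}  => 1  3->1 ok
  [25] x  {0,2}  => 2  1->2 ok
  [26] z  {3}  => 3  2->3 ok
  [27] y  {1}  => 1  3->1 ok
  [28] z  {3}  => 3  1->3 ok

0,2,0,1,2,0,0,1,2,1,2,1,0,2,3,1,2,1,2,3,1,2,3,3,1,2,3,1,3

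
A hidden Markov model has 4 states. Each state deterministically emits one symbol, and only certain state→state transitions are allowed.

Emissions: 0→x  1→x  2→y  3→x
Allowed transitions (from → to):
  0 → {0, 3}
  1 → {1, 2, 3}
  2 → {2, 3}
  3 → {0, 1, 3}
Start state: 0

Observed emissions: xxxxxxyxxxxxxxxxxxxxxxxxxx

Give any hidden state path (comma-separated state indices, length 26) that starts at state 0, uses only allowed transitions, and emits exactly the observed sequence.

  [0] x  {0,1,3}  => 0  start
  [1] x  {0,1,3}  => 3  0->3 ok
  [2] x  {0,1,3}  => 3  3->3 ok
  [3] x  {0,1,3}  => 1  3->1 ok
  [4] x  {0,1,3}  => 1  1->1 ok
  [5] x  {0,1,3}  => 1  1->1 ok
  [6] y  {2}  => 2  1->2 ok
  [7] x  {0,1,3}  => 3  2->3 ok
  [8] x  {0,1,3}  => 1  3->1 ok
  [9] x  {0,1,3}  => 1  1->1 ok
  [10] x  {0,1,3}  => 3  1->3 ok
  [11] x  {0,1,3}  => 0  3->0 ok
  [12] x  {0,1,3}  => 3  0->3 ok
  [13] x  {0,1,3}  => 0  3->0 ok
  [14] x  {0,1,3}  => 3  0->3 ok
  [15] x  {0,1,3}  => 3  3->3 ok
  [16] x  {0,1,3}  => 0  3->0 ok
  [17] x  {0,1,3}  => 3  0->3 ok
  [18] x  {0,1,3}  => 3  3->3 ok
  [19] x  {0,1,3}  => 1  3->1 ok
  [20] x  {0,1,3}  => 3  1->3 ok
  [21] x  {0,1,3}  => 1  3->1 ok
  [22] x  {0,1,3}  => 3  1->3 ok
  [23] x  {0,1,3}  => 1  3->1 ok
  [24] x  {0,1,3}  => 1  1->1 ok
  [25] x  {0,1,3}  => 1  1->1 ok

0,3,3,1,1,1,2,3,1,1,3,0,3,0,3,3,0,3,3,1,3,1,3,1,1,1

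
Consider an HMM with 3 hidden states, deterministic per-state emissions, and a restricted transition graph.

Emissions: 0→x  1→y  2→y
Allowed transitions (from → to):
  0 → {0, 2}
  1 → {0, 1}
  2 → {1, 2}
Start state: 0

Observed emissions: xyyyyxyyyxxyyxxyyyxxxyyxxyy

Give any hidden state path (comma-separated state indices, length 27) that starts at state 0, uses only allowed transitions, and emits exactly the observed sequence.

0,2,2,2,1,0,2,2,1,0,0,2,1,0,0,2,2,1,0,0,0,2,1,0,0,2,2

  pos 0: x in {0}, choose 0; start
  pos 1: y in {1,2}, choose 2; 0->2 ok
  pos 2: y in {1,2}, choose 2; 2->2 ok
  pos 3: y in {1,2}, choose 2; 2->2 ok
  pos 4: y in {1,2}, choose 1; 2->1 ok
  pos 5: x in {0}, choose 0; 1->0 ok
  pos 6: y in {1,2}, choose 2; 0->2 ok
  pos 7: y in {1,2}, choose 2; 2->2 ok
  pos 8: y in {1,2}, choose 1; 2->1 ok
  pos 9: x in {0}, choose 0; 1->0 ok
  pos 10: x in {0}, choose 0; 0->0 ok
  pos 11: y in {1,2}, choose 2; 0->2 ok
  pos 12: y in {1,2}, choose 1; 2->1 ok
  pos 13: x in {0}, choose 0; 1->0 ok
  pos 14: x in {0}, choose 0; 0->0 ok
  pos 15: y in {1,2}, choose 2; 0->2 ok
  pos 16: y in {1,2}, choose 2; 2->2 ok
  pos 17: y in {1,2}, choose 1; 2->1 ok
  pos 18: x in {0}, choose 0; 1->0 ok
  pos 19: x in {0}, choose 0; 0->0 ok
  pos 20: x in {0}, choose 0; 0->0 ok
  pos 21: y in {1,2}, choose 2; 0->2 ok
  pos 22: y in {1,2}, choose 1; 2->1 ok
  pos 23: x in {0}, choose 0; 1->0 ok
  pos 24: x in {0}, choose 0; 0->0 ok
  pos 25: y in {1,2}, choose 2; 0->2 ok
  pos 26: y in {1,2}, choose 2; 2->2 ok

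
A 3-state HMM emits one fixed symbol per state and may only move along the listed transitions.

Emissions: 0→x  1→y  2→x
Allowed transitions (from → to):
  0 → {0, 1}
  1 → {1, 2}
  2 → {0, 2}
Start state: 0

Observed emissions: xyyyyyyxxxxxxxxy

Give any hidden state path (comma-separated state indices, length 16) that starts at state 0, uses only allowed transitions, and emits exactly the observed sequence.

0,1,1,1,1,1,1,2,2,2,2,2,0,0,0,1

  0: obs=x cand={0,2} pick 0 [start]
  1: obs=y cand={1} pick 1 [0->1 ok]
  2: obs=y cand={1} pick 1 [1->1 ok]
  3: obs=y cand={1} pick 1 [1->1 ok]
  4: obs=y cand={1} pick 1 [1->1 ok]
  5: obs=y cand={1} pick 1 [1->1 ok]
  6: obs=y cand={1} pick 1 [1->1 ok]
  7: obs=x cand={0,2} pick 2 [1->2 ok]
  8: obs=x cand={0,2} pick 2 [2->2 ok]
  9: obs=x cand={0,2} pick 2 [2->2 ok]
  10: obs=x cand={0,2} pick 2 [2->2 ok]
  11: obs=x cand={0,2} pick 2 [2->2 ok]
  12: obs=x cand={0,2} pick 0 [2->0 ok]
  13: obs=x cand={0,2} pick 0 [0->0 ok]
  14: obs=x cand={0,2} pick 0 [0->0 ok]
  15: obs=y cand={1} pick 1 [0->1 ok]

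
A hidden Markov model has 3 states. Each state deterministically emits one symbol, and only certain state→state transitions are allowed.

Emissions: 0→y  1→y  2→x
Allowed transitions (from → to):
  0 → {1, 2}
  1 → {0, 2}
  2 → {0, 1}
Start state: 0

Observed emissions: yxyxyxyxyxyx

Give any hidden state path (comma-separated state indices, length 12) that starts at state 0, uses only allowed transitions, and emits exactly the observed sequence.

  t0 'y' -> {0,1}, take 0 (start)
  t1 'x' -> {2}, take 2 (0->2 ok)
  t2 'y' -> {0,1}, take 0 (2->0 ok)
  t3 'x' -> {2}, take 2 (0->2 ok)
  t4 'y' -> {0,1}, take 0 (2->0 ok)
  t5 'x' -> {2}, take 2 (0->2 ok)
  t6 'y' -> {0,1}, take 1 (2->1 ok)
  t7 'x' -> {2}, take 2 (1->2 ok)
  t8 'y' -> {0,1}, take 0 (2->0 ok)
  t9 'x' -> {2}, take 2 (0->2 ok)
  t10 'y' -> {0,1}, take 1 (2->1 ok)
  t11 'x' -> {2}, take 2 (1->2 ok)

0,2,0,2,0,2,1,2,0,2,1,2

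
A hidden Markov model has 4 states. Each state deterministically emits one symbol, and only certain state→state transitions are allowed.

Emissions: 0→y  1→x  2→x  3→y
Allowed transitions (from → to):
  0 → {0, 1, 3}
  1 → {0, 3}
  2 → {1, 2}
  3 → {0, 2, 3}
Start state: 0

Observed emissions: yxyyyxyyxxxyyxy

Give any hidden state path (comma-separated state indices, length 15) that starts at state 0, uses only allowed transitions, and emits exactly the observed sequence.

0,1,3,0,0,1,3,3,2,2,1,0,0,1,3

  0: obs=y cand={0,3} pick 0 [start]
  1: obs=x cand={1,2} pick 1 [0->1 ok]
  2: obs=y cand={0,3} pick 3 [1->3 ok]
  3: obs=y cand={0,3} pick 0 [3->0 ok]
  4: obs=y cand={0,3} pick 0 [0->0 ok]
  5: obs=x cand={1,2} pick 1 [0->1 ok]
  6: obs=y cand={0,3} pick 3 [1->3 ok]
  7: obs=y cand={0,3} pick 3 [3->3 ok]
  8: obs=x cand={1,2} pick 2 [3->2 ok]
  9: obs=x cand={1,2} pick 2 [2->2 ok]
  10: obs=x cand={1,2} pick 1 [2->1 ok]
  11: obs=y cand={0,3} pick 0 [1->0 ok]
  12: obs=y cand={0,3} pick 0 [0->0 ok]
  13: obs=x cand={1,2} pick 1 [0->1 ok]
  14: obs=y cand={0,3} pick 3 [1->3 ok]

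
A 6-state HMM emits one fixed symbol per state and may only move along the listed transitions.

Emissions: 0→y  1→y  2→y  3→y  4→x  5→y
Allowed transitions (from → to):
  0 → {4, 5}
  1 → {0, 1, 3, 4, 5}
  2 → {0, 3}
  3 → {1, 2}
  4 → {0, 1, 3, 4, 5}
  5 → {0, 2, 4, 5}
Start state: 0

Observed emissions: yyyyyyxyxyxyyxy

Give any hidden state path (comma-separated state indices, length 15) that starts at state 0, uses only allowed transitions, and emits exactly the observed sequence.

0,5,5,0,5,5,4,0,4,0,4,1,0,4,3

  0: obs=y cand={0,1,2,3,5} pick 0 [start]
  1: obs=y cand={0,1,2,3,5} pick 5 [0->5 ok]
  2: obs=y cand={0,1,2,3,5} pick 5 [5->5 ok]
  3: obs=y cand={0,1,2,3,5} pick 0 [5->0 ok]
  4: obs=y cand={0,1,2,3,5} pick 5 [0->5 ok]
  5: obs=y cand={0,1,2,3,5} pick 5 [5->5 ok]
  6: obs=x cand={4} pick 4 [5->4 ok]
  7: obs=y cand={0,1,2,3,5} pick 0 [4->0 ok]
  8: obs=x cand={4} pick 4 [0->4 ok]
  9: obs=y cand={0,1,2,3,5} pick 0 [4->0 ok]
  10: obs=x cand={4} pick 4 [0->4 ok]
  11: obs=y cand={0,1,2,3,5} pick 1 [4->1 ok]
  12: obs=y cand={0,1,2,3,5} pick 0 [1->0 ok]
  13: obs=x cand={4} pick 4 [0->4 ok]
  14: obs=y cand={0,1,2,3,5} pick 3 [4->3 ok]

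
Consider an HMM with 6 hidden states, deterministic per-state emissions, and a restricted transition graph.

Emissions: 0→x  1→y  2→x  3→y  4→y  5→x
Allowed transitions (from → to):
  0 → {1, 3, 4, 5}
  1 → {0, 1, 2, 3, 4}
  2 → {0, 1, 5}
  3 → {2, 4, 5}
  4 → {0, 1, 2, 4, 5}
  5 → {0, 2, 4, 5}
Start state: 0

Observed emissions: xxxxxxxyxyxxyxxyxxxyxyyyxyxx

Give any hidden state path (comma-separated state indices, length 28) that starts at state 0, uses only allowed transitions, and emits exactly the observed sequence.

0,5,0,5,0,5,0,4,0,4,2,5,4,0,5,4,5,2,0,3,5,4,1,1,0,4,2,5

  pos 0: x in {0,2,5}, choose 0; start
  pos 1: x in {0,2,5}, choose 5; 0->5 ok
  pos 2: x in {0,2,5}, choose 0; 5->0 ok
  pos 3: x in {0,2,5}, choose 5; 0->5 ok
  pos 4: x in {0,2,5}, choose 0; 5->0 ok
  pos 5: x in {0,2,5}, choose 5; 0->5 ok
  pos 6: x in {0,2,5}, choose 0; 5->0 ok
  pos 7: y in {1,3,4}, choose 4; 0->4 ok
  pos 8: x in {0,2,5}, choose 0; 4->0 ok
  pos 9: y in {1,3,4}, choose 4; 0->4 ok
  pos 10: x in {0,2,5}, choose 2; 4->2 ok
  pos 11: x in {0,2,5}, choose 5; 2->5 ok
  pos 12: y in {1,3,4}, choose 4; 5->4 ok
  pos 13: x in {0,2,5}, choose 0; 4->0 ok
  pos 14: x in {0,2,5}, choose 5; 0->5 ok
  pos 15: y in {1,3,4}, choose 4; 5->4 ok
  pos 16: x in {0,2,5}, choose 5; 4->5 ok
  pos 17: x in {0,2,5}, choose 2; 5->2 ok
  pos 18: x in {0,2,5}, choose 0; 2->0 ok
  pos 19: y in {1,3,4}, choose 3; 0->3 ok
  pos 20: x in {0,2,5}, choose 5; 3->5 ok
  pos 21: y in {1,3,4}, choose 4; 5->4 ok
  pos 22: y in {1,3,4}, choose 1; 4->1 ok
  pos 23: y in {1,3,4}, choose 1; 1->1 ok
  pos 24: x in {0,2,5}, choose 0; 1->0 ok
  pos 25: y in {1,3,4}, choose 4; 0->4 ok
  pos 26: x in {0,2,5}, choose 2; 4->2 ok
  pos 27: x in {0,2,5}, choose 5; 2->5 ok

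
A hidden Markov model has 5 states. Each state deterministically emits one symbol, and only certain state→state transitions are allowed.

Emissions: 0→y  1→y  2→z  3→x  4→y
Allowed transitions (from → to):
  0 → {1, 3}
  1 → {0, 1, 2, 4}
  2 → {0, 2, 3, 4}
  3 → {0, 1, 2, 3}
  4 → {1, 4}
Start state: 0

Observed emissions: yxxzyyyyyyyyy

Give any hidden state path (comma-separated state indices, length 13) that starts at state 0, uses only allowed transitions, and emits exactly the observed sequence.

0,3,3,2,4,1,4,1,1,4,4,1,0

  [0] y  {0,1,4}  => 0  start
  [1] x  {3}  => 3  0->3 ok
  [2] x  {3}  => 3  3->3 ok
  [3] z  {2}  => 2  3->2 ok
  [4] y  {0,1,4}  => 4  2->4 ok
  [5] y  {0,1,4}  => 1  4->1 ok
  [6] y  {0,1,4}  => 4  1->4 ok
  [7] y  {0,1,4}  => 1  4->1 ok
  [8] y  {0,1,4}  => 1  1->1 ok
  [9] y  {0,1,4}  => 4  1->4 ok
  [10] y  {0,1,4}  => 4  4->4 ok
  [11] y  {0,1,4}  => 1  4->1 ok
  [12] y  {0,1,4}  => 0  1->0 ok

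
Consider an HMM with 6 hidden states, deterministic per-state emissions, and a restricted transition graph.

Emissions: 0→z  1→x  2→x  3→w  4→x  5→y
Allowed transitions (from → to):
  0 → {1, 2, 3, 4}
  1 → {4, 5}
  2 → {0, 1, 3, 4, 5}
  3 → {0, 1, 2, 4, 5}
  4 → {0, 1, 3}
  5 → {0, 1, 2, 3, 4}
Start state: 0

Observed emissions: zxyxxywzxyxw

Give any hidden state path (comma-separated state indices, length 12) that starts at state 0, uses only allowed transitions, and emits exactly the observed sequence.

  pos 0: z in {0}, choose 0; start
  pos 1: x in {1,2,4}, choose 2; 0->2 ok
  pos 2: y in {5}, choose 5; 2->5 ok
  pos 3: x in {1,2,4}, choose 2; 5->2 ok
  pos 4: x in {1,2,4}, choose 1; 2->1 ok
  pos 5: y in {5}, choose 5; 1->5 ok
  pos 6: w in {3}, choose 3; 5->3 ok
  pos 7: z in {0}, choose 0; 3->0 ok
  pos 8: x in {1,2,4}, choose 1; 0->1 ok
  pos 9: y in {5}, choose 5; 1->5 ok
  pos 10: x in {1,2,4}, choose 4; 5->4 ok
  pos 11: w in {3}, choose 3; 4->3 ok

0,2,5,2,1,5,3,0,1,5,4,3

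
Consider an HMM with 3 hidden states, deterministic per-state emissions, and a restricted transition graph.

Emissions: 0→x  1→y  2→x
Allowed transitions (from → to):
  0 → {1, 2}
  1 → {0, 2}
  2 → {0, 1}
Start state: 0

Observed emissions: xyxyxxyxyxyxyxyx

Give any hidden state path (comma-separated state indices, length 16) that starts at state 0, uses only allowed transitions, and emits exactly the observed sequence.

  0: obs=x cand={0,2} pick 0 [start]
  1: obs=y cand={1} pick 1 [0->1 ok]
  2: obs=x cand={0,2} pick 2 [1->2 ok]
  3: obs=y cand={1} pick 1 [2->1 ok]
  4: obs=x cand={0,2} pick 2 [1->2 ok]
  5: obs=x cand={0,2} pick 0 [2->0 ok]
  6: obs=y cand={1} pick 1 [0->1 ok]
  7: obs=x cand={0,2} pick 0 [1->0 ok]
  8: obs=y cand={1} pick 1 [0->1 ok]
  9: obs=x cand={0,2} pick 0 [1->0 ok]
  10: obs=y cand={1} pick 1 [0->1 ok]
  11: obs=x cand={0,2} pick 2 [1->2 ok]
  12: obs=y cand={1} pick 1 [2->1 ok]
  13: obs=x cand={0,2} pick 0 [1->0 ok]
  14: obs=y cand={1} pick 1 [0->1 ok]
  15: obs=x cand={0,2} pick 0 [1->0 ok]

0,1,2,1,2,0,1,0,1,0,1,2,1,0,1,0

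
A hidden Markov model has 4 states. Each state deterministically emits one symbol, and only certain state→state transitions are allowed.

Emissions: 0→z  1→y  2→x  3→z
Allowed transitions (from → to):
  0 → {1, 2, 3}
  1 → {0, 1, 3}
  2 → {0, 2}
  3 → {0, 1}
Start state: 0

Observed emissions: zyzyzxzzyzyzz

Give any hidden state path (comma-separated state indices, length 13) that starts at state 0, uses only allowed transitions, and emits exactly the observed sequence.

0,1,3,1,0,2,0,3,1,3,1,3,0

  [0] z  {0,3}  => 0  start
  [1] y  {1}  => 1  0->1 ok
  [2] z  {0,3}  => 3  1->3 ok
  [3] y  {1}  => 1  3->1 ok
  [4] z  {0,3}  => 0  1->0 ok
  [5] x  {2}  => 2  0->2 ok
  [6] z  {0,3}  => 0  2->0 ok
  [7] z  {0,3}  => 3  0->3 ok
  [8] y  {1}  => 1  3->1 ok
  [9] z  {0,3}  => 3  1->3 ok
  [10] y  {1}  => 1  3->1 ok
  [11] z  {0,3}  => 3  1->3 ok
  [12] z  {0,3}  => 0  3->0 ok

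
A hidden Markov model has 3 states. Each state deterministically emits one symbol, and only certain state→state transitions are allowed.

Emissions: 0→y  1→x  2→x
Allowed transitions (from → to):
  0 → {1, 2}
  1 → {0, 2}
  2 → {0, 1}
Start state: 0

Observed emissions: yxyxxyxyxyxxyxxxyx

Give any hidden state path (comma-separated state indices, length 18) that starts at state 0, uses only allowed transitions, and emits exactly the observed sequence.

0,2,0,2,1,0,2,0,1,0,1,2,0,2,1,2,0,1

  [0] y  {0}  => 0  start
  [1] x  {1,2}  => 2  0->2 ok
  [2] y  {0}  => 0  2->0 ok
  [3] x  {1,2}  => 2  0->2 ok
  [4] x  {1,2}  => 1  2->1 ok
  [5] y  {0}  => 0  1->0 ok
  [6] x  {1,2}  => 2  0->2 ok
  [7] y  {0}  => 0  2->0 ok
  [8] x  {1,2}  => 1  0->1 ok
  [9] y  {0}  => 0  1->0 ok
  [10] x  {1,2}  => 1  0->1 ok
  [11] x  {1,2}  => 2  1->2 ok
  [12] y  {0}  => 0  2->0 ok
  [13] x  {1,2}  => 2  0->2 ok
  [14] x  {1,2}  => 1  2->1 ok
  [15] x  {1,2}  => 2  1->2 ok
  [16] y  {0}  => 0  2->0 ok
  [17] x  {1,2}  => 1  0->1 ok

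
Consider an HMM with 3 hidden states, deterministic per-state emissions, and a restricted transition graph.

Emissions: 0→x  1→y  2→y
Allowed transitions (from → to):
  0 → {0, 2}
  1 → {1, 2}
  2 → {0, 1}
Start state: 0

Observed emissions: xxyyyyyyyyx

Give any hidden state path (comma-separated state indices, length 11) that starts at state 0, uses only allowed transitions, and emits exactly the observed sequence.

  pos 0: x in {0}, choose 0; start
  pos 1: x in {0}, choose 0; 0->0 ok
  pos 2: y in {1,2}, choose 2; 0->2 ok
  pos 3: y in {1,2}, choose 1; 2->1 ok
  pos 4: y in {1,2}, choose 2; 1->2 ok
  pos 5: y in {1,2}, choose 1; 2->1 ok
  pos 6: y in {1,2}, choose 1; 1->1 ok
  pos 7: y in {1,2}, choose 1; 1->1 ok
  pos 8: y in {1,2}, choose 1; 1->1 ok
  pos 9: y in {1,2}, choose 2; 1->2 ok
  pos 10: x in {0}, choose 0; 2->0 ok

0,0,2,1,2,1,1,1,1,2,0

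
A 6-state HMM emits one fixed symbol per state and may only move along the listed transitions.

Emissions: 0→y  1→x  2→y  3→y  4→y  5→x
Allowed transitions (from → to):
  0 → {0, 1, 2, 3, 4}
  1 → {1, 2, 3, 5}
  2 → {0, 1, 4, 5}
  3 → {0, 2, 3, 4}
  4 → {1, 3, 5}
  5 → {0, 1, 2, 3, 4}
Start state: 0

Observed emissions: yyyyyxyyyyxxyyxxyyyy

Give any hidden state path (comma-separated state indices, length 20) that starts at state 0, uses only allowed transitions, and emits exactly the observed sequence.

0,0,0,0,4,5,2,0,3,4,1,1,2,4,1,5,4,3,2,0

  [0] y  {0,2,3,4}  => 0  start
  [1] y  {0,2,3,4}  => 0  0->0 ok
  [2] y  {0,2,3,4}  => 0  0->0 ok
  [3] y  {0,2,3,4}  => 0  0->0 ok
  [4] y  {0,2,3,4}  => 4  0->4 ok
  [5] x  {1,5}  => 5  4->5 ok
  [6] y  {0,2,3,4}  => 2  5->2 ok
  [7] y  {0,2,3,4}  => 0  2->0 ok
  [8] y  {0,2,3,4}  => 3  0->3 ok
  [9] y  {0,2,3,4}  => 4  3->4 ok
  [10] x  {1,5}  => 1  4->1 ok
  [11] x  {1,5}  => 1  1->1 ok
  [12] y  {0,2,3,4}  => 2  1->2 ok
  [13] y  {0,2,3,4}  => 4  2->4 ok
  [14] x  {1,5}  => 1  4->1 ok
  [15] x  {1,5}  => 5  1->5 ok
  [16] y  {0,2,3,4}  => 4  5->4 ok
  [17] y  {0,2,3,4}  => 3  4->3 ok
  [18] y  {0,2,3,4}  => 2  3->2 ok
  [19] y  {0,2,3,4}  => 0  2->0 ok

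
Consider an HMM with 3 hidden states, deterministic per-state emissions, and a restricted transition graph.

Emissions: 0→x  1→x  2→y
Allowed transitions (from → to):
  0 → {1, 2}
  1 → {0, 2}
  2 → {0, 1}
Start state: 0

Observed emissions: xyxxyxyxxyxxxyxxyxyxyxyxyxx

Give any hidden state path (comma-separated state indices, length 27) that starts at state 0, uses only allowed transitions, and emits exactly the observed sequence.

  0: obs=x cand={0,1} pick 0 [start]
  1: obs=y cand={2} pick 2 [0->2 ok]
  2: obs=x cand={0,1} pick 0 [2->0 ok]
  3: obs=x cand={0,1} pick 1 [0->1 ok]
  4: obs=y cand={2} pick 2 [1->2 ok]
  5: obs=x cand={0,1} pick 0 [2->0 ok]
  6: obs=y cand={2} pick 2 [0->2 ok]
  7: obs=x cand={0,1} pick 1 [2->1 ok]
  8: obs=x cand={0,1} pick 0 [1->0 ok]
  9: obs=y cand={2} pick 2 [0->2 ok]
  10: obs=x cand={0,1} pick 1 [2->1 ok]
  11: obs=x cand={0,1} pick 0 [1->0 ok]
  12: obs=x cand={0,1} pick 1 [0->1 ok]
  13: obs=y cand={2} pick 2 [1->2 ok]
  14: obs=x cand={0,1} pick 0 [2->0 ok]
  15: obs=x cand={0,1} pick 1 [0->1 ok]
  16: obs=y cand={2} pick 2 [1->2 ok]
  17: obs=x cand={0,1} pick 0 [2->0 ok]
  18: obs=y cand={2} pick 2 [0->2 ok]
  19: obs=x cand={0,1} pick 0 [2->0 ok]
  20: obs=y cand={2} pick 2 [0->2 ok]
  21: obs=x cand={0,1} pick 1 [2->1 ok]
  22: obs=y cand={2} pick 2 [1->2 ok]
  23: obs=x cand={0,1} pick 0 [2->0 ok]
  24: obs=y cand={2} pick 2 [0->2 ok]
  25: obs=x cand={0,1} pick 0 [2->0 ok]
  26: obs=x cand={0,1} pick 1 [0->1 ok]

0,2,0,1,2,0,2,1,0,2,1,0,1,2,0,1,2,0,2,0,2,1,2,0,2,0,1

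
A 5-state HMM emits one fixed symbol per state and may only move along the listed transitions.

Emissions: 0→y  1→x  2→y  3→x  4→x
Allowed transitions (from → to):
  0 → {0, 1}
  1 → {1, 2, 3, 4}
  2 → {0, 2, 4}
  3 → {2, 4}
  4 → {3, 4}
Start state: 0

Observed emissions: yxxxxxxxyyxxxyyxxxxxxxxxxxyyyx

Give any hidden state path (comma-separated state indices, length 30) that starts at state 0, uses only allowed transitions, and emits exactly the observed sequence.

0,1,4,4,4,4,4,3,2,0,1,1,1,2,2,4,4,4,4,3,4,4,3,4,4,3,2,2,0,1

  t0 'y' -> {0,2}, take 0 (start)
  t1 'x' -> {1,3,4}, take 1 (0->1 ok)
  t2 'x' -> {1,3,4}, take 4 (1->4 ok)
  t3 'x' -> {1,3,4}, take 4 (4->4 ok)
  t4 'x' -> {1,3,4}, take 4 (4->4 ok)
  t5 'x' -> {1,3,4}, take 4 (4->4 ok)
  t6 'x' -> {1,3,4}, take 4 (4->4 ok)
  t7 'x' -> {1,3,4}, take 3 (4->3 ok)
  t8 'y' -> {0,2}, take 2 (3->2 ok)
  t9 'y' -> {0,2}, take 0 (2->0 ok)
  t10 'x' -> {1,3,4}, take 1 (0->1 ok)
  t11 'x' -> {1,3,4}, take 1 (1->1 ok)
  t12 'x' -> {1,3,4}, take 1 (1->1 ok)
  t13 'y' -> {0,2}, take 2 (1->2 ok)
  t14 'y' -> {0,2}, take 2 (2->2 ok)
  t15 'x' -> {1,3,4}, take 4 (2->4 ok)
  t16 'x' -> {1,3,4}, take 4 (4->4 ok)
  t17 'x' -> {1,3,4}, take 4 (4->4 ok)
  t18 'x' -> {1,3,4}, take 4 (4->4 ok)
  t19 'x' -> {1,3,4}, take 3 (4->3 ok)
  t20 'x' -> {1,3,4}, take 4 (3->4 ok)
  t21 'x' -> {1,3,4}, take 4 (4->4 ok)
  t22 'x' -> {1,3,4}, take 3 (4->3 ok)
  t23 'x' -> {1,3,4}, take 4 (3->4 ok)
  t24 'x' -> {1,3,4}, take 4 (4->4 ok)
  t25 'x' -> {1,3,4}, take 3 (4->3 ok)
  t26 'y' -> {0,2}, take 2 (3->2 ok)
  t27 'y' -> {0,2}, take 2 (2->2 ok)
  t28 'y' -> {0,2}, take 0 (2->0 ok)
  t29 'x' -> {1,3,4}, take 1 (0->1 ok)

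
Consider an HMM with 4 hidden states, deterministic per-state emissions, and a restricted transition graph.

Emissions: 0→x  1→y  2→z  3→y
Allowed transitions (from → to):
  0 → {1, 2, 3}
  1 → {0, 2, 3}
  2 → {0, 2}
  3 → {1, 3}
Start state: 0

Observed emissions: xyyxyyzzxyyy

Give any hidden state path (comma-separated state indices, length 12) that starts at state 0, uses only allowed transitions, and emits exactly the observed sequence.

  [0] x  {0}  => 0  start
  [1] y  {1,3}  => 3  0->3 ok
  [2] y  {1,3}  => 1  3->1 ok
  [3] x  {0}  => 0  1->0 ok
  [4] y  {1,3}  => 3  0->3 ok
  [5] y  {1,3}  => 1  3->1 ok
  [6] z  {2}  => 2  1->2 ok
  [7] z  {2}  => 2  2->2 ok
  [8] x  {0}  => 0  2->0 ok
  [9] y  {1,3}  => 1  0->1 ok
  [10] y  {1,3}  => 3  1->3 ok
  [11] y  {1,3}  => 3  3->3 ok

0,3,1,0,3,1,2,2,0,1,3,3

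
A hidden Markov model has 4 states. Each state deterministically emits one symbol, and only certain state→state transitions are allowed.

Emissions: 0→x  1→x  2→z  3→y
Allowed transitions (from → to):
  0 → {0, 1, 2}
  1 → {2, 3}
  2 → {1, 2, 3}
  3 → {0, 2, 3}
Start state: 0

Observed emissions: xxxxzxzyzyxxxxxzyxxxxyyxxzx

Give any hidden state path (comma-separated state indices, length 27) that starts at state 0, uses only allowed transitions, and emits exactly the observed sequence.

  t0 'x' -> {0,1}, take 0 (start)
  t1 'x' -> {0,1}, take 0 (0->0 ok)
  t2 'x' -> {0,1}, take 0 (0->0 ok)
  t3 'x' -> {0,1}, take 0 (0->0 ok)
  t4 'z' -> {2}, take 2 (0->2 ok)
  t5 'x' -> {0,1}, take 1 (2->1 ok)
  t6 'z' -> {2}, take 2 (1->2 ok)
  t7 'y' -> {3}, take 3 (2->3 ok)
  t8 'z' -> {2}, take 2 (3->2 ok)
  t9 'y' -> {3}, take 3 (2->3 ok)
  t10 'x' -> {0,1}, take 0 (3->0 ok)
  t11 'x' -> {0,1}, take 0 (0->0 ok)
  t12 'x' -> {0,1}, take 0 (0->0 ok)
  t13 'x' -> {0,1}, take 0 (0->0 ok)
  t14 'x' -> {0,1}, take 1 (0->1 ok)
  t15 'z' -> {2}, take 2 (1->2 ok)
  t16 'y' -> {3}, take 3 (2->3 ok)
  t17 'x' -> {0,1}, take 0 (3->0 ok)
  t18 'x' -> {0,1}, take 0 (0->0 ok)
  t19 'x' -> {0,1}, take 0 (0->0 ok)
  t20 'x' -> {0,1}, take 1 (0->1 ok)
  t21 'y' -> {3}, take 3 (1->3 ok)
  t22 'y' -> {3}, take 3 (3->3 ok)
  t23 'x' -> {0,1}, take 0 (3->0 ok)
  t24 'x' -> {0,1}, take 1 (0->1 ok)
  t25 'z' -> {2}, take 2 (1->2 ok)
  t26 'x' -> {0,1}, take 1 (2->1 ok)

0,0,0,0,2,1,2,3,2,3,0,0,0,0,1,2,3,0,0,0,1,3,3,0,1,2,1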